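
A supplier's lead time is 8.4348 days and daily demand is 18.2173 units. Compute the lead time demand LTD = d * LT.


LTD = 18.2173 * 8.4348 = 153.6593

153.6593 units


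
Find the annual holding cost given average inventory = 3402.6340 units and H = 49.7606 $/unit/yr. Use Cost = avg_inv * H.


Cost = 3402.6340 * 49.7606 = 169317.1094

169317.1094 $/yr


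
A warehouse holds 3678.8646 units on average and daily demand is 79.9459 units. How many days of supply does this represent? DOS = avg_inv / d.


DOS = 3678.8646 / 79.9459 = 46.0169

46.0169 days


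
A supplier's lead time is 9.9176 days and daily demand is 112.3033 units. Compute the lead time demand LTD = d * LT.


LTD = 112.3033 * 9.9176 = 1113.7792

1113.7792 units


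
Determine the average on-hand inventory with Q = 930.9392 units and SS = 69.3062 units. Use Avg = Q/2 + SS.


Q/2 = 465.4696
Avg = 465.4696 + 69.3062 = 534.7758

534.7758 units


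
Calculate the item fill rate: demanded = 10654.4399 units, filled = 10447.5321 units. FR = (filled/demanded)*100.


FR = 10447.5321 / 10654.4399 * 100 = 98.0580

98.0580%


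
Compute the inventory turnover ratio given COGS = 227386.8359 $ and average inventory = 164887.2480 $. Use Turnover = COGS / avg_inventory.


Turnover = 227386.8359 / 164887.2480 = 1.3790

1.3790


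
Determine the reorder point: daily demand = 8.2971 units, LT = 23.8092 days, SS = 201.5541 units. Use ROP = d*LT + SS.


d*LT = 8.2971 * 23.8092 = 197.5473
ROP = 197.5473 + 201.5541 = 399.1014

399.1014 units


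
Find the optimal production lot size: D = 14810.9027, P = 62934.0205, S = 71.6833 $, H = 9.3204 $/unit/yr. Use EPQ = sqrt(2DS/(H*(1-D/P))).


1 - D/P = 1 - 0.2353 = 0.7647
H*(1-D/P) = 7.1269
2DS = 2123388.7630
EPQ = sqrt(297938.5393) = 545.8375

545.8375 units


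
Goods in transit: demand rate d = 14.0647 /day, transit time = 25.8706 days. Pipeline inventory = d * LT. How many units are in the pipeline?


Pipeline = 14.0647 * 25.8706 = 363.8622

363.8622 units


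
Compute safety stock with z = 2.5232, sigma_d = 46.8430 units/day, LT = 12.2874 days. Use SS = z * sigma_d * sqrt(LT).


sqrt(LT) = sqrt(12.2874) = 3.5053
SS = 2.5232 * 46.8430 * 3.5053 = 414.3109

414.3109 units


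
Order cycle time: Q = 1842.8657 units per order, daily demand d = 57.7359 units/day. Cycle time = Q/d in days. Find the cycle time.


Cycle = 1842.8657 / 57.7359 = 31.9189

31.9189 days


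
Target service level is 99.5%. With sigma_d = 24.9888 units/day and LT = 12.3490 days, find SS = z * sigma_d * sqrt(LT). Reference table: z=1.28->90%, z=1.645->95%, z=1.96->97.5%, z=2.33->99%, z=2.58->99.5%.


From the table, SL = 99.5% corresponds to z = 2.58
sqrt(LT) = sqrt(12.3490) = 3.5141
SS = 2.58 * 24.9888 * 3.5141 = 226.5588

226.5588 units


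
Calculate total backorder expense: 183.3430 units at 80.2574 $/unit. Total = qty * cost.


Total = 183.3430 * 80.2574 = 14714.6325

14714.6325 $


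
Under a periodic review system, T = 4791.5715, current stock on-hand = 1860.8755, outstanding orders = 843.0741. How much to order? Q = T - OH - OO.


Inventory position = OH + OO = 1860.8755 + 843.0741 = 2703.9496
Q = 4791.5715 - 2703.9496 = 2087.6219

2087.6219 units


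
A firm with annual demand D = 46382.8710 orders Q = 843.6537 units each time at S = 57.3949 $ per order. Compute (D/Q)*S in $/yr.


Number of orders = D/Q = 54.9786
Cost = 54.9786 * 57.3949 = 3155.4893

3155.4893 $/yr


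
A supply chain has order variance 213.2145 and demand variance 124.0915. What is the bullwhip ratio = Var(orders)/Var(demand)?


BW = 213.2145 / 124.0915 = 1.7182

1.7182


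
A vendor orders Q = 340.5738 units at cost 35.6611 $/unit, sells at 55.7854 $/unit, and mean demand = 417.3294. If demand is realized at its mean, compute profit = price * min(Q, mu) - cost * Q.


Sales at mu = min(340.5738, 417.3294) = 340.5738
Revenue = 55.7854 * 340.5738 = 18999.0457
Total cost = 35.6611 * 340.5738 = 12145.2363
Profit = 18999.0457 - 12145.2363 = 6853.8093

6853.8093 $


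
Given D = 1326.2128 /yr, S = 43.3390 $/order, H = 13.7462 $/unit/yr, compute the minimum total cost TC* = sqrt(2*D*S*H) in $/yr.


2*D*S*H = 1580173.4316
TC* = sqrt(1580173.4316) = 1257.0495

1257.0495 $/yr


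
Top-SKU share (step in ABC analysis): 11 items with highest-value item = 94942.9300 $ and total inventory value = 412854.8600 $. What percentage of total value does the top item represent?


Top item = 94942.9300
Total = 412854.8600
Percentage = 94942.9300 / 412854.8600 * 100 = 22.9967

22.9967%


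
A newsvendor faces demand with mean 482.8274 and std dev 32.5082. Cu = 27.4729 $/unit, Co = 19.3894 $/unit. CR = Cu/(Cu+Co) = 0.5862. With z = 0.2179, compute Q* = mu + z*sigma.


CR = Cu/(Cu+Co) = 27.4729/(27.4729+19.3894) = 0.5862
z = 0.2179
Q* = 482.8274 + 0.2179 * 32.5082 = 489.9109

489.9109 units


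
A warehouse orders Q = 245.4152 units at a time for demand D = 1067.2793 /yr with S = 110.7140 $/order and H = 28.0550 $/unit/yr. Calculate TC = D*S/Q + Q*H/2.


Ordering cost = D*S/Q = 481.4810
Holding cost = Q*H/2 = 3442.5617
TC = 481.4810 + 3442.5617 = 3924.0427

3924.0427 $/yr


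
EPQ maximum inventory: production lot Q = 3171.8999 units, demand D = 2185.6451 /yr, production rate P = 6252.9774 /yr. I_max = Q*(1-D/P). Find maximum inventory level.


D/P = 0.3495
1 - D/P = 0.6505
I_max = 3171.8999 * 0.6505 = 2063.2045

2063.2045 units


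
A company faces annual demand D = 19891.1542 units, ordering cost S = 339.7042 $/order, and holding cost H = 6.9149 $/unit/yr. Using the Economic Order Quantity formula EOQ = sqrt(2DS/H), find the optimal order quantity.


2*D*S = 2 * 19891.1542 * 339.7042 = 13514217.2492
2*D*S/H = 1954361.9212
EOQ = sqrt(1954361.9212) = 1397.9850

1397.9850 units


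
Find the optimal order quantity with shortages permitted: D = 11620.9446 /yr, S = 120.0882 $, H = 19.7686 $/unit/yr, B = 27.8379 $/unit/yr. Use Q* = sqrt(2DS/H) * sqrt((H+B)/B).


sqrt(2DS/H) = 375.7491
sqrt((H+B)/B) = 1.3077
Q* = 375.7491 * 1.3077 = 491.3747

491.3747 units


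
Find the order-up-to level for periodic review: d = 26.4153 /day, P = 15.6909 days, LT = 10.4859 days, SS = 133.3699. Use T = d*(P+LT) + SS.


P + LT = 26.1768
d*(P+LT) = 26.4153 * 26.1768 = 691.4680
T = 691.4680 + 133.3699 = 824.8379

824.8379 units


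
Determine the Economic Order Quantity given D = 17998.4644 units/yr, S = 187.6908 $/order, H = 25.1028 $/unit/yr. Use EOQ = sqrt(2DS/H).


2*D*S = 2 * 17998.4644 * 187.6908 = 6756292.3640
2*D*S/H = 269144.9704
EOQ = sqrt(269144.9704) = 518.7918

518.7918 units


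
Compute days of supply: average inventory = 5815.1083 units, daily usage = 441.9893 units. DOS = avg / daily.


DOS = 5815.1083 / 441.9893 = 13.1567

13.1567 days


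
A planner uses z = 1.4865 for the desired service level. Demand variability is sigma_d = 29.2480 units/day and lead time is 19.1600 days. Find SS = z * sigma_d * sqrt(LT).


sqrt(LT) = sqrt(19.1600) = 4.3772
SS = 1.4865 * 29.2480 * 4.3772 = 190.3088

190.3088 units


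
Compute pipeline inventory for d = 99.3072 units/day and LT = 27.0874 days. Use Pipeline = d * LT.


Pipeline = 99.3072 * 27.0874 = 2689.9738

2689.9738 units


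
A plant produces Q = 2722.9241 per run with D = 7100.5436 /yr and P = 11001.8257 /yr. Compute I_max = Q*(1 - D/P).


D/P = 0.6454
1 - D/P = 0.3546
I_max = 2722.9241 * 0.3546 = 965.5575

965.5575 units


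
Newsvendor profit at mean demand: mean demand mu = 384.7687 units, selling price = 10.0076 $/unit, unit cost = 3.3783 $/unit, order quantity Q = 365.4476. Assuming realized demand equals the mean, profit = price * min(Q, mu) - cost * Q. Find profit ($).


Sales at mu = min(365.4476, 384.7687) = 365.4476
Revenue = 10.0076 * 365.4476 = 3657.2534
Total cost = 3.3783 * 365.4476 = 1234.5916
Profit = 3657.2534 - 1234.5916 = 2422.6618

2422.6618 $


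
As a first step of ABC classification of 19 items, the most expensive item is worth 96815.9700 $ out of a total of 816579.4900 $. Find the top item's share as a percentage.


Top item = 96815.9700
Total = 816579.4900
Percentage = 96815.9700 / 816579.4900 * 100 = 11.8563

11.8563%


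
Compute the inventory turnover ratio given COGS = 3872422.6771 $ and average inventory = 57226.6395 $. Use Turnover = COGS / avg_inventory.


Turnover = 3872422.6771 / 57226.6395 = 67.6682

67.6682


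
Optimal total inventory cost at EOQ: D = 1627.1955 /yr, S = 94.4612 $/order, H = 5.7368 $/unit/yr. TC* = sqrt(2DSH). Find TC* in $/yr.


2*D*S*H = 1763570.7944
TC* = sqrt(1763570.7944) = 1327.9950

1327.9950 $/yr


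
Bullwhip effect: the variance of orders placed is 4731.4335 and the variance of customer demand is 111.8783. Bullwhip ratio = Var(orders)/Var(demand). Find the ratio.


BW = 4731.4335 / 111.8783 = 42.2909

42.2909


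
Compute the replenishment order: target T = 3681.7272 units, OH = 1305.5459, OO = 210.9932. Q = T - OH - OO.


Inventory position = OH + OO = 1305.5459 + 210.9932 = 1516.5391
Q = 3681.7272 - 1516.5391 = 2165.1881

2165.1881 units


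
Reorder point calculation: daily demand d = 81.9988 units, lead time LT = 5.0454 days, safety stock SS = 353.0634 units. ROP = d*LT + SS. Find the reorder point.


d*LT = 81.9988 * 5.0454 = 413.7167
ROP = 413.7167 + 353.0634 = 766.7801

766.7801 units


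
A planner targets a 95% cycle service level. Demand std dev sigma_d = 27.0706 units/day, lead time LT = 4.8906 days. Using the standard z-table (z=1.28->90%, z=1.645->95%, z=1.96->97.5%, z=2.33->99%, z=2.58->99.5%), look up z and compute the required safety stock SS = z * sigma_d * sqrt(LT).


From the table, SL = 95% corresponds to z = 1.645
sqrt(LT) = sqrt(4.8906) = 2.2115
SS = 1.645 * 27.0706 * 2.2115 = 98.4793

98.4793 units


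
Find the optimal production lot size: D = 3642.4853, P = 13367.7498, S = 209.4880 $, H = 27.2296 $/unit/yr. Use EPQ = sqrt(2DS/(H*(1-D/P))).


1 - D/P = 1 - 0.2725 = 0.7275
H*(1-D/P) = 19.8100
2DS = 1526113.9211
EPQ = sqrt(77037.5706) = 277.5564

277.5564 units


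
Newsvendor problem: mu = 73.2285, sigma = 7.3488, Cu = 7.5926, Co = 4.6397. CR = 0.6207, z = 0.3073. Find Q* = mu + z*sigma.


CR = Cu/(Cu+Co) = 7.5926/(7.5926+4.6397) = 0.6207
z = 0.3073
Q* = 73.2285 + 0.3073 * 7.3488 = 75.4868

75.4868 units


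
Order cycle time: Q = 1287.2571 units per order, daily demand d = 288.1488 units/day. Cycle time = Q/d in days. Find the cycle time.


Cycle = 1287.2571 / 288.1488 = 4.4673

4.4673 days


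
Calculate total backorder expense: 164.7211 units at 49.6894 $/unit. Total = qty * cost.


Total = 164.7211 * 49.6894 = 8184.8926

8184.8926 $


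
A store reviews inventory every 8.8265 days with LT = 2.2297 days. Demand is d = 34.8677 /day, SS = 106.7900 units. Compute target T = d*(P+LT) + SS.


P + LT = 11.0562
d*(P+LT) = 34.8677 * 11.0562 = 385.5043
T = 385.5043 + 106.7900 = 492.2943

492.2943 units


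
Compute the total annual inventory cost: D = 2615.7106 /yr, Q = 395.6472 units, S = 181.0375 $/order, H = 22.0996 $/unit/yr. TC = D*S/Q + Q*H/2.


Ordering cost = D*S/Q = 1196.8787
Holding cost = Q*H/2 = 4371.8224
TC = 1196.8787 + 4371.8224 = 5568.7011

5568.7011 $/yr


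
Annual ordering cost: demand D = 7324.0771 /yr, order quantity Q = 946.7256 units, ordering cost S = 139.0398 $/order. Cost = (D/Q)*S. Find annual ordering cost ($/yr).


Number of orders = D/Q = 7.7362
Cost = 7.7362 * 139.0398 = 1075.6424

1075.6424 $/yr


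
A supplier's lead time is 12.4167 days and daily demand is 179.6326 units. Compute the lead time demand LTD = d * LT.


LTD = 179.6326 * 12.4167 = 2230.4441

2230.4441 units


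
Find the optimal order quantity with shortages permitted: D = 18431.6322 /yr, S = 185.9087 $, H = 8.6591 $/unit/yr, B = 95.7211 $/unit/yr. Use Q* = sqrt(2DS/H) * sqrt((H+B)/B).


sqrt(2DS/H) = 889.6320
sqrt((H+B)/B) = 1.0443
Q* = 889.6320 * 1.0443 = 928.9997

928.9997 units


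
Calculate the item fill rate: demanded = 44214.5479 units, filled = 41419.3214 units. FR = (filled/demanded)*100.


FR = 41419.3214 / 44214.5479 * 100 = 93.6780

93.6780%


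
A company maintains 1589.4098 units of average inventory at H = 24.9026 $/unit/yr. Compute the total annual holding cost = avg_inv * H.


Cost = 1589.4098 * 24.9026 = 39580.4365

39580.4365 $/yr


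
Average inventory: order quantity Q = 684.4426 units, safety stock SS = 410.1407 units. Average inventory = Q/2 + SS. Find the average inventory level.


Q/2 = 342.2213
Avg = 342.2213 + 410.1407 = 752.3620

752.3620 units


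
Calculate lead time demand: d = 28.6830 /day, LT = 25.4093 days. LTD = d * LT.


LTD = 28.6830 * 25.4093 = 728.8150

728.8150 units


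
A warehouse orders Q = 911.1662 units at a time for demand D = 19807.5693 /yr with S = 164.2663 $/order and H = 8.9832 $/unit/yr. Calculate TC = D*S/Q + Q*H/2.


Ordering cost = D*S/Q = 3570.9359
Holding cost = Q*H/2 = 4092.5941
TC = 3570.9359 + 4092.5941 = 7663.5300

7663.5300 $/yr


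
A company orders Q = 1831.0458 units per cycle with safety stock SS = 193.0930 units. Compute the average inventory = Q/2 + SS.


Q/2 = 915.5229
Avg = 915.5229 + 193.0930 = 1108.6159

1108.6159 units


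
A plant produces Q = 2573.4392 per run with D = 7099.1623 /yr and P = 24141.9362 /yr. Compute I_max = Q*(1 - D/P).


D/P = 0.2941
1 - D/P = 0.7059
I_max = 2573.4392 * 0.7059 = 1816.6953

1816.6953 units


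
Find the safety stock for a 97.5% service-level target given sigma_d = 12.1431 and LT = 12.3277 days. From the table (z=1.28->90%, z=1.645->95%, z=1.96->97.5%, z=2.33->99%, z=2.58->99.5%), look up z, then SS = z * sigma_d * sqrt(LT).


From the table, SL = 97.5% corresponds to z = 1.96
sqrt(LT) = sqrt(12.3277) = 3.5111
SS = 1.96 * 12.1431 * 3.5111 = 83.5654

83.5654 units


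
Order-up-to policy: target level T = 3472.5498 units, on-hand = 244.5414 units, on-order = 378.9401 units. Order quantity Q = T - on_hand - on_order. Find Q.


Inventory position = OH + OO = 244.5414 + 378.9401 = 623.4815
Q = 3472.5498 - 623.4815 = 2849.0683

2849.0683 units


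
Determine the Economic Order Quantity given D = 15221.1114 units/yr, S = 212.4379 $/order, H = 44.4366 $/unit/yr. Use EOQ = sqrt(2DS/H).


2*D*S = 2 * 15221.1114 * 212.4379 = 6467081.8830
2*D*S/H = 145535.0293
EOQ = sqrt(145535.0293) = 381.4905

381.4905 units


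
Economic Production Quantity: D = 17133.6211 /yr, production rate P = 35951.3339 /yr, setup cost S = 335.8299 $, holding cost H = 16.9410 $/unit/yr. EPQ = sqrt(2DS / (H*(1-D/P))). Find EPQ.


1 - D/P = 1 - 0.4766 = 0.5234
H*(1-D/P) = 8.8673
2DS = 11507964.5213
EPQ = sqrt(1297799.6255) = 1139.2101

1139.2101 units


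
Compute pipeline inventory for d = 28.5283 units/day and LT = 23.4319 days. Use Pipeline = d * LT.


Pipeline = 28.5283 * 23.4319 = 668.4723

668.4723 units


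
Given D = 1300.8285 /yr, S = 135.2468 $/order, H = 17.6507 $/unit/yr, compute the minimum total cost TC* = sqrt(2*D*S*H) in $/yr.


2*D*S*H = 6210677.3927
TC* = sqrt(6210677.3927) = 2492.1231

2492.1231 $/yr


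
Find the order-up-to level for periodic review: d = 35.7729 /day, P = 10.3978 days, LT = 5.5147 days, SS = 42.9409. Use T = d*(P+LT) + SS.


P + LT = 15.9125
d*(P+LT) = 35.7729 * 15.9125 = 569.2363
T = 569.2363 + 42.9409 = 612.1772

612.1772 units


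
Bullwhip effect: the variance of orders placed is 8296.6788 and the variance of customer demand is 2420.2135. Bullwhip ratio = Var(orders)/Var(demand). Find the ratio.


BW = 8296.6788 / 2420.2135 = 3.4281

3.4281


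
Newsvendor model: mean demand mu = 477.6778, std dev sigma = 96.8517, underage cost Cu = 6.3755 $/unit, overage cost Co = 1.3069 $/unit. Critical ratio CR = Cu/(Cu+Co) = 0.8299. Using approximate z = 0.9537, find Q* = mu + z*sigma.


CR = Cu/(Cu+Co) = 6.3755/(6.3755+1.3069) = 0.8299
z = 0.9537
Q* = 477.6778 + 0.9537 * 96.8517 = 570.0453

570.0453 units


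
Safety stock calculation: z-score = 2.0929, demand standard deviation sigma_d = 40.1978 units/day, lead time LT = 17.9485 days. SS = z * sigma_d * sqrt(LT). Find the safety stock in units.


sqrt(LT) = sqrt(17.9485) = 4.2366
SS = 2.0929 * 40.1978 * 4.2366 = 356.4223

356.4223 units


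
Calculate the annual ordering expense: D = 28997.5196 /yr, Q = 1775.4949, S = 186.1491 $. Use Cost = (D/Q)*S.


Number of orders = D/Q = 16.3321
Cost = 16.3321 * 186.1491 = 3040.2015

3040.2015 $/yr


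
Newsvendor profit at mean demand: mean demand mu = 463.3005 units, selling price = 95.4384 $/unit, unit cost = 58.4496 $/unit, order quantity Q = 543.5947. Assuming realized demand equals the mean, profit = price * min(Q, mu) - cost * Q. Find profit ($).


Sales at mu = min(543.5947, 463.3005) = 463.3005
Revenue = 95.4384 * 463.3005 = 44216.6584
Total cost = 58.4496 * 543.5947 = 31772.8928
Profit = 44216.6584 - 31772.8928 = 12443.7657

12443.7657 $


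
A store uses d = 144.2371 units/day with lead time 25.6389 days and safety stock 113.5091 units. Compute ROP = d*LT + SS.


d*LT = 144.2371 * 25.6389 = 3698.0806
ROP = 3698.0806 + 113.5091 = 3811.5897

3811.5897 units


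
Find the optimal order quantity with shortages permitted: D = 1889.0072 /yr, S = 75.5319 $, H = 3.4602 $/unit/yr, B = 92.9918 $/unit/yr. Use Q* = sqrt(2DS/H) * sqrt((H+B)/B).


sqrt(2DS/H) = 287.1749
sqrt((H+B)/B) = 1.0184
Q* = 287.1749 * 1.0184 = 292.4689

292.4689 units


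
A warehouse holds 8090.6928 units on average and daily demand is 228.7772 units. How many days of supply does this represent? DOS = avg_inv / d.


DOS = 8090.6928 / 228.7772 = 35.3649

35.3649 days


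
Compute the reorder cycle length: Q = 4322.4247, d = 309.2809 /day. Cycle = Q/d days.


Cycle = 4322.4247 / 309.2809 = 13.9757

13.9757 days


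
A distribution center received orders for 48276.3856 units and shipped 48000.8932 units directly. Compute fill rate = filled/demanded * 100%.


FR = 48000.8932 / 48276.3856 * 100 = 99.4293

99.4293%


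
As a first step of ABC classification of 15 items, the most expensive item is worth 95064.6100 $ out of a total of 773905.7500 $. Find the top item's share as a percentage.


Top item = 95064.6100
Total = 773905.7500
Percentage = 95064.6100 / 773905.7500 * 100 = 12.2837

12.2837%


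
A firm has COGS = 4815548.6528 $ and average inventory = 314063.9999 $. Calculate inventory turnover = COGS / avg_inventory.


Turnover = 4815548.6528 / 314063.9999 = 15.3330

15.3330


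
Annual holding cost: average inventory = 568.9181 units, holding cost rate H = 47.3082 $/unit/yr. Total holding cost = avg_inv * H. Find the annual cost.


Cost = 568.9181 * 47.3082 = 26914.4913

26914.4913 $/yr


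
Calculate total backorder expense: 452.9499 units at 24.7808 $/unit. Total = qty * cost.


Total = 452.9499 * 24.7808 = 11224.4609

11224.4609 $


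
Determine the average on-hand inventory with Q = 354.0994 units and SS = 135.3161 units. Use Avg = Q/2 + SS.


Q/2 = 177.0497
Avg = 177.0497 + 135.3161 = 312.3658

312.3658 units


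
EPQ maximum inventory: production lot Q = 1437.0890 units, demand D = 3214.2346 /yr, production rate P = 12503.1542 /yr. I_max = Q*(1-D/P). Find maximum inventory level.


D/P = 0.2571
1 - D/P = 0.7429
I_max = 1437.0890 * 0.7429 = 1067.6509

1067.6509 units


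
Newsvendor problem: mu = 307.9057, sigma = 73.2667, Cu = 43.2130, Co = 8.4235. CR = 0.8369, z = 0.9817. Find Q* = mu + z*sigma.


CR = Cu/(Cu+Co) = 43.2130/(43.2130+8.4235) = 0.8369
z = 0.9817
Q* = 307.9057 + 0.9817 * 73.2667 = 379.8316

379.8316 units


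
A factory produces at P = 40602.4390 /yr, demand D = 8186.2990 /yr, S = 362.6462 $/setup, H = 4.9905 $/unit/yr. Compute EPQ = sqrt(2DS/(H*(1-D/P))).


1 - D/P = 1 - 0.2016 = 0.7984
H*(1-D/P) = 3.9843
2DS = 5937460.4488
EPQ = sqrt(1490210.0672) = 1220.7416

1220.7416 units


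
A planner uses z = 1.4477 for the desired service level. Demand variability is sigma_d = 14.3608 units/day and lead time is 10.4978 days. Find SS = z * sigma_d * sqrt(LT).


sqrt(LT) = sqrt(10.4978) = 3.2400
SS = 1.4477 * 14.3608 * 3.2400 = 67.3607

67.3607 units


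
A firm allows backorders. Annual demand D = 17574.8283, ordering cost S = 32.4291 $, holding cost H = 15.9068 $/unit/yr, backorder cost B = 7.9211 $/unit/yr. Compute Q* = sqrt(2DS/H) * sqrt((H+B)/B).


sqrt(2DS/H) = 267.6927
sqrt((H+B)/B) = 1.7344
Q* = 267.6927 * 1.7344 = 464.2872

464.2872 units


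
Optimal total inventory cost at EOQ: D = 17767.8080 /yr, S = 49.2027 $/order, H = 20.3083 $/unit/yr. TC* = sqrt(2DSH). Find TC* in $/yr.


2*D*S*H = 35508011.6638
TC* = sqrt(35508011.6638) = 5958.8599

5958.8599 $/yr


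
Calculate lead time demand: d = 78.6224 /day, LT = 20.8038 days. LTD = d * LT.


LTD = 78.6224 * 20.8038 = 1635.6447

1635.6447 units


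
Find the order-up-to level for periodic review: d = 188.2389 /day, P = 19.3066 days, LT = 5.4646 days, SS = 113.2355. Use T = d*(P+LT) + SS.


P + LT = 24.7712
d*(P+LT) = 188.2389 * 24.7712 = 4662.9034
T = 4662.9034 + 113.2355 = 4776.1389

4776.1389 units


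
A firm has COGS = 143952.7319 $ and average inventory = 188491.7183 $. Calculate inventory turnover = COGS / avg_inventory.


Turnover = 143952.7319 / 188491.7183 = 0.7637

0.7637


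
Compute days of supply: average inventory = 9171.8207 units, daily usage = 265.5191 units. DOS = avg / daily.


DOS = 9171.8207 / 265.5191 = 34.5430

34.5430 days


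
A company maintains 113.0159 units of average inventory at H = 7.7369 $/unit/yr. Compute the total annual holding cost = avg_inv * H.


Cost = 113.0159 * 7.7369 = 874.3927

874.3927 $/yr


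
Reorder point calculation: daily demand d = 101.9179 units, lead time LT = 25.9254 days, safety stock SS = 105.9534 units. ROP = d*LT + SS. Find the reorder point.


d*LT = 101.9179 * 25.9254 = 2642.2623
ROP = 2642.2623 + 105.9534 = 2748.2157

2748.2157 units


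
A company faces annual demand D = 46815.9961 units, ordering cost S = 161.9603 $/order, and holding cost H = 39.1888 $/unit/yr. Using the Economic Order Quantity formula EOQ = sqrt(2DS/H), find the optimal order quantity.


2*D*S = 2 * 46815.9961 * 161.9603 = 15164665.5463
2*D*S/H = 386964.2741
EOQ = sqrt(386964.2741) = 622.0645

622.0645 units


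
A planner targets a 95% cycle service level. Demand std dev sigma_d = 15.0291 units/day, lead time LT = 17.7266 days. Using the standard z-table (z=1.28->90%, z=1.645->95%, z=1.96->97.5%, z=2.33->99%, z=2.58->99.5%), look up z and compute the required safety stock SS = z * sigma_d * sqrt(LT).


From the table, SL = 95% corresponds to z = 1.645
sqrt(LT) = sqrt(17.7266) = 4.2103
SS = 1.645 * 15.0291 * 4.2103 = 104.0906

104.0906 units


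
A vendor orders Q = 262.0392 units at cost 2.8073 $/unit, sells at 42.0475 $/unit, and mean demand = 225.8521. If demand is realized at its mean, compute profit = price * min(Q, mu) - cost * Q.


Sales at mu = min(262.0392, 225.8521) = 225.8521
Revenue = 42.0475 * 225.8521 = 9496.5162
Total cost = 2.8073 * 262.0392 = 735.6226
Profit = 9496.5162 - 735.6226 = 8760.8935

8760.8935 $


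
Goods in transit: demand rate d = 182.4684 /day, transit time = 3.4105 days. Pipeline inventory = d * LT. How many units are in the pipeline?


Pipeline = 182.4684 * 3.4105 = 622.3085

622.3085 units


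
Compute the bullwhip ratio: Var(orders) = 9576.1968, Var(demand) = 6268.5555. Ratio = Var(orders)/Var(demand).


BW = 9576.1968 / 6268.5555 = 1.5277

1.5277


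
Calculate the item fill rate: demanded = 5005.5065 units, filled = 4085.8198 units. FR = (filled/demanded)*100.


FR = 4085.8198 / 5005.5065 * 100 = 81.6265

81.6265%


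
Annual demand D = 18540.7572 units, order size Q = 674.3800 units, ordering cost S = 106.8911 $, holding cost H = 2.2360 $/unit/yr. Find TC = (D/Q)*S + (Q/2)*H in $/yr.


Ordering cost = D*S/Q = 2938.7614
Holding cost = Q*H/2 = 753.9568
TC = 2938.7614 + 753.9568 = 3692.7183

3692.7183 $/yr


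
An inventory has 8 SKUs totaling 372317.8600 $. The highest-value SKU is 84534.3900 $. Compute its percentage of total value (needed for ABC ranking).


Top item = 84534.3900
Total = 372317.8600
Percentage = 84534.3900 / 372317.8600 * 100 = 22.7049

22.7049%


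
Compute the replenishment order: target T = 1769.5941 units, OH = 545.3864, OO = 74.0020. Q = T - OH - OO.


Inventory position = OH + OO = 545.3864 + 74.0020 = 619.3884
Q = 1769.5941 - 619.3884 = 1150.2057

1150.2057 units


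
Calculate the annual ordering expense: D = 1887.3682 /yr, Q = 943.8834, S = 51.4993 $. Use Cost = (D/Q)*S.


Number of orders = D/Q = 1.9996
Cost = 1.9996 * 51.4993 = 102.9769

102.9769 $/yr


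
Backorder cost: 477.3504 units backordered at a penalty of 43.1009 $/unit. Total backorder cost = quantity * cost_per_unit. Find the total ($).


Total = 477.3504 * 43.1009 = 20574.2319

20574.2319 $


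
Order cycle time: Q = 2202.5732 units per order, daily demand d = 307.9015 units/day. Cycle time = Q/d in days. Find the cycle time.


Cycle = 2202.5732 / 307.9015 = 7.1535

7.1535 days


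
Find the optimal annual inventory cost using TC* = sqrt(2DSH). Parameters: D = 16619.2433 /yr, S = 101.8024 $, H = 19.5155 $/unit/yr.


2*D*S*H = 66035723.5553
TC* = sqrt(66035723.5553) = 8126.2367

8126.2367 $/yr


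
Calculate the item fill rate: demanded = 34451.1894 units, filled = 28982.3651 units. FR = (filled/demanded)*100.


FR = 28982.3651 / 34451.1894 * 100 = 84.1259

84.1259%


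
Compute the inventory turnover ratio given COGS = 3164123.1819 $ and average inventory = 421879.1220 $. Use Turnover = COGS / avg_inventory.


Turnover = 3164123.1819 / 421879.1220 = 7.5001

7.5001


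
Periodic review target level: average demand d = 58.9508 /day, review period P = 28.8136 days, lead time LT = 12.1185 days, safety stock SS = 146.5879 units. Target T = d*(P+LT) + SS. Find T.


P + LT = 40.9321
d*(P+LT) = 58.9508 * 40.9321 = 2412.9800
T = 2412.9800 + 146.5879 = 2559.5679

2559.5679 units


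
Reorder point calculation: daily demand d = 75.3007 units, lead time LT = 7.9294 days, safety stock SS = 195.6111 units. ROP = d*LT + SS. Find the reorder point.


d*LT = 75.3007 * 7.9294 = 597.0894
ROP = 597.0894 + 195.6111 = 792.7005

792.7005 units


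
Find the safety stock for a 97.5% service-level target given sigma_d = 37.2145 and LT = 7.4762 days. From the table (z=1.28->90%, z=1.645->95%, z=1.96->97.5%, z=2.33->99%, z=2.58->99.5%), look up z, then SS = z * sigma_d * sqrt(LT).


From the table, SL = 97.5% corresponds to z = 1.96
sqrt(LT) = sqrt(7.4762) = 2.7343
SS = 1.96 * 37.2145 * 2.7343 = 199.4384

199.4384 units


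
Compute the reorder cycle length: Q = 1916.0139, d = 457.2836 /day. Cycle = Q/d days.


Cycle = 1916.0139 / 457.2836 = 4.1900

4.1900 days


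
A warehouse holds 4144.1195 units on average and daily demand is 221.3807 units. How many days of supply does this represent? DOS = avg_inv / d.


DOS = 4144.1195 / 221.3807 = 18.7194

18.7194 days


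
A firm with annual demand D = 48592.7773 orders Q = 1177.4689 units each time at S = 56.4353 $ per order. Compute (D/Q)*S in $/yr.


Number of orders = D/Q = 41.2688
Cost = 41.2688 * 56.4353 = 2329.0194

2329.0194 $/yr


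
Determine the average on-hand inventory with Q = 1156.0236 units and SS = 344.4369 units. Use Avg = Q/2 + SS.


Q/2 = 578.0118
Avg = 578.0118 + 344.4369 = 922.4487

922.4487 units


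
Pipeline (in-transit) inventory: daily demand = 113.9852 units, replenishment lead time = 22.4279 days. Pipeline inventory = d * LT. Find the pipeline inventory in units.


Pipeline = 113.9852 * 22.4279 = 2556.4487

2556.4487 units


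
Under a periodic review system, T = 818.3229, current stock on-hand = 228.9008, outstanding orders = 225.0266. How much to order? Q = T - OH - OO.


Inventory position = OH + OO = 228.9008 + 225.0266 = 453.9274
Q = 818.3229 - 453.9274 = 364.3955

364.3955 units


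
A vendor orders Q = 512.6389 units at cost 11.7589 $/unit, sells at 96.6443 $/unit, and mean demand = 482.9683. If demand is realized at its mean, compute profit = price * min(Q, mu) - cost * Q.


Sales at mu = min(512.6389, 482.9683) = 482.9683
Revenue = 96.6443 * 482.9683 = 46676.1333
Total cost = 11.7589 * 512.6389 = 6028.0696
Profit = 46676.1333 - 6028.0696 = 40648.0637

40648.0637 $


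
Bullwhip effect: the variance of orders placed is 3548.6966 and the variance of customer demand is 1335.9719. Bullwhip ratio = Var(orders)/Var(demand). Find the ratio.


BW = 3548.6966 / 1335.9719 = 2.6563

2.6563


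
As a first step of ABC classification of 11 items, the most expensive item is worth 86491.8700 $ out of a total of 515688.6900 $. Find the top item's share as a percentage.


Top item = 86491.8700
Total = 515688.6900
Percentage = 86491.8700 / 515688.6900 * 100 = 16.7721

16.7721%


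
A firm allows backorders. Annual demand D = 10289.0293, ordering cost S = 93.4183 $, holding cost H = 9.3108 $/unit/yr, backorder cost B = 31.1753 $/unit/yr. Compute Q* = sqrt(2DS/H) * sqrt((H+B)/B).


sqrt(2DS/H) = 454.3857
sqrt((H+B)/B) = 1.1396
Q* = 454.3857 * 1.1396 = 517.8123

517.8123 units


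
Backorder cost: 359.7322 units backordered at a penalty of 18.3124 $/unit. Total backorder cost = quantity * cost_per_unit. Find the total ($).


Total = 359.7322 * 18.3124 = 6587.5599

6587.5599 $


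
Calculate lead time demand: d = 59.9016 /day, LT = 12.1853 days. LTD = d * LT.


LTD = 59.9016 * 12.1853 = 729.9190

729.9190 units


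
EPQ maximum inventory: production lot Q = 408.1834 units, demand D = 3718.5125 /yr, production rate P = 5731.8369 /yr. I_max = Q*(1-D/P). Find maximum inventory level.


D/P = 0.6487
1 - D/P = 0.3513
I_max = 408.1834 * 0.3513 = 143.3756

143.3756 units


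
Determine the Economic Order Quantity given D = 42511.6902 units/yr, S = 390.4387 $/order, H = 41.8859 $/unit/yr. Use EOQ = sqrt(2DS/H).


2*D*S = 2 * 42511.6902 * 390.4387 = 33196418.1130
2*D*S/H = 792543.9853
EOQ = sqrt(792543.9853) = 890.2494

890.2494 units


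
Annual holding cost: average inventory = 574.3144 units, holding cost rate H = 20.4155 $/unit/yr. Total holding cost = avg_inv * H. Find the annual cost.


Cost = 574.3144 * 20.4155 = 11724.9156

11724.9156 $/yr


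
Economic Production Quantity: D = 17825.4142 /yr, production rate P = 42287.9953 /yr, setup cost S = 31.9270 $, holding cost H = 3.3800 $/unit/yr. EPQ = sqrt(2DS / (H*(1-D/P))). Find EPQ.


1 - D/P = 1 - 0.4215 = 0.5785
H*(1-D/P) = 1.9552
2DS = 1138223.9983
EPQ = sqrt(582137.8758) = 762.9796

762.9796 units


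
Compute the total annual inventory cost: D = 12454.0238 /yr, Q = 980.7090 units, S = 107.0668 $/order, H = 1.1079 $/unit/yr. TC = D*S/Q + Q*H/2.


Ordering cost = D*S/Q = 1359.6413
Holding cost = Q*H/2 = 543.2638
TC = 1359.6413 + 543.2638 = 1902.9051

1902.9051 $/yr


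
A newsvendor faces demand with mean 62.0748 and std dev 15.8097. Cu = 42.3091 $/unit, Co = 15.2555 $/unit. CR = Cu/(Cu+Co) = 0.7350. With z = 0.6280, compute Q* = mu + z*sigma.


CR = Cu/(Cu+Co) = 42.3091/(42.3091+15.2555) = 0.7350
z = 0.6280
Q* = 62.0748 + 0.6280 * 15.8097 = 72.0033

72.0033 units


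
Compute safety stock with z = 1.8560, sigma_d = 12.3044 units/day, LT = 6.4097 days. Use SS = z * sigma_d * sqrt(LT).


sqrt(LT) = sqrt(6.4097) = 2.5317
SS = 1.8560 * 12.3044 * 2.5317 = 57.8172

57.8172 units


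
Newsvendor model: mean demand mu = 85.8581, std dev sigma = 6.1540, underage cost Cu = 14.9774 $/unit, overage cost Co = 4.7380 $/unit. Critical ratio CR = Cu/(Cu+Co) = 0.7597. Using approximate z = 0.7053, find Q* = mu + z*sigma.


CR = Cu/(Cu+Co) = 14.9774/(14.9774+4.7380) = 0.7597
z = 0.7053
Q* = 85.8581 + 0.7053 * 6.1540 = 90.1985

90.1985 units


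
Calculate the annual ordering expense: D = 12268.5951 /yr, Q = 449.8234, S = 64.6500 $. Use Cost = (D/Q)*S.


Number of orders = D/Q = 27.2742
Cost = 27.2742 * 64.6500 = 1763.2802

1763.2802 $/yr


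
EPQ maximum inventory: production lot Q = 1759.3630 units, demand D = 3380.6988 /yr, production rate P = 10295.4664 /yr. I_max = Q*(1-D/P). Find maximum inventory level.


D/P = 0.3284
1 - D/P = 0.6716
I_max = 1759.3630 * 0.6716 = 1181.6450

1181.6450 units


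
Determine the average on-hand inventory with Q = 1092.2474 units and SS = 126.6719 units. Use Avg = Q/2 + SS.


Q/2 = 546.1237
Avg = 546.1237 + 126.6719 = 672.7956

672.7956 units


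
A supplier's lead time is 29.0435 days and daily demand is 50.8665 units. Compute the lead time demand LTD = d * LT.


LTD = 50.8665 * 29.0435 = 1477.3412

1477.3412 units


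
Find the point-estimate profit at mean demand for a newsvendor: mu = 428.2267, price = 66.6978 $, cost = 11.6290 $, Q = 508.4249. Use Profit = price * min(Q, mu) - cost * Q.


Sales at mu = min(508.4249, 428.2267) = 428.2267
Revenue = 66.6978 * 428.2267 = 28561.7788
Total cost = 11.6290 * 508.4249 = 5912.4732
Profit = 28561.7788 - 5912.4732 = 22649.3056

22649.3056 $


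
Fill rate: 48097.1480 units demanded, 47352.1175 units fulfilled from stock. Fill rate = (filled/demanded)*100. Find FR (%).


FR = 47352.1175 / 48097.1480 * 100 = 98.4510

98.4510%


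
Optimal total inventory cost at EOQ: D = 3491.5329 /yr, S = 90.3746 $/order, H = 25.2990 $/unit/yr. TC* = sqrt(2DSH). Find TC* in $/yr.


2*D*S*H = 15965990.9030
TC* = sqrt(15965990.9030) = 3995.7466

3995.7466 $/yr


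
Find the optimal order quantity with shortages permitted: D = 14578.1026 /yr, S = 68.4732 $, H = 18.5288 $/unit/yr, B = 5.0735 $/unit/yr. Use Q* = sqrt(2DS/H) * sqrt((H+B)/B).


sqrt(2DS/H) = 328.2481
sqrt((H+B)/B) = 2.1569
Q* = 328.2481 * 2.1569 = 707.9873

707.9873 units


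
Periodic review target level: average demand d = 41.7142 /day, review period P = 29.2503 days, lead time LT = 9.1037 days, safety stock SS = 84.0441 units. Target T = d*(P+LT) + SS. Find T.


P + LT = 38.3540
d*(P+LT) = 41.7142 * 38.3540 = 1599.9064
T = 1599.9064 + 84.0441 = 1683.9505

1683.9505 units


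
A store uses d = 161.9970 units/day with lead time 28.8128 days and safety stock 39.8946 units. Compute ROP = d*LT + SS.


d*LT = 161.9970 * 28.8128 = 4667.5872
ROP = 4667.5872 + 39.8946 = 4707.4818

4707.4818 units


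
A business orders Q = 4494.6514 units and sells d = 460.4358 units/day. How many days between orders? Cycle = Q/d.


Cycle = 4494.6514 / 460.4358 = 9.7617

9.7617 days


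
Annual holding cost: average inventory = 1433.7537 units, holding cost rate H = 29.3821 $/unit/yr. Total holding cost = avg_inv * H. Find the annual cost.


Cost = 1433.7537 * 29.3821 = 42126.6946

42126.6946 $/yr


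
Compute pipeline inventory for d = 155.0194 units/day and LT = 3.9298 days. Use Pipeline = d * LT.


Pipeline = 155.0194 * 3.9298 = 609.1952

609.1952 units


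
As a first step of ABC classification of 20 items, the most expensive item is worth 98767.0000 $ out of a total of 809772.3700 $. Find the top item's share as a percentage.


Top item = 98767.0000
Total = 809772.3700
Percentage = 98767.0000 / 809772.3700 * 100 = 12.1969

12.1969%


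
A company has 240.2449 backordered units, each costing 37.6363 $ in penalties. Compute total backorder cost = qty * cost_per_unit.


Total = 240.2449 * 37.6363 = 9041.9291

9041.9291 $


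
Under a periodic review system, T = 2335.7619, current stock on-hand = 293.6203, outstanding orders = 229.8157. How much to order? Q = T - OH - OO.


Inventory position = OH + OO = 293.6203 + 229.8157 = 523.4360
Q = 2335.7619 - 523.4360 = 1812.3259

1812.3259 units


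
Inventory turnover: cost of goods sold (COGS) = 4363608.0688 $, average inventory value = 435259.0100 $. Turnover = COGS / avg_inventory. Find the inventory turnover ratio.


Turnover = 4363608.0688 / 435259.0100 = 10.0253

10.0253


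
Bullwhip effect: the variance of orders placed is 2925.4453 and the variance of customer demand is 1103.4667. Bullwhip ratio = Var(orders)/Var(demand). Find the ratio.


BW = 2925.4453 / 1103.4667 = 2.6511

2.6511


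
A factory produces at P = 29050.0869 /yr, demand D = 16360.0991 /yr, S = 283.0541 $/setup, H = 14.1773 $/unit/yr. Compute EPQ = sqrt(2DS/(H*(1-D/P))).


1 - D/P = 1 - 0.5632 = 0.4368
H*(1-D/P) = 6.1931
2DS = 9261586.2533
EPQ = sqrt(1495471.2821) = 1222.8946

1222.8946 units


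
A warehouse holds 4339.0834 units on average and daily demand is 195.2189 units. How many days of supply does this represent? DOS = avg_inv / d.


DOS = 4339.0834 / 195.2189 = 22.2268

22.2268 days


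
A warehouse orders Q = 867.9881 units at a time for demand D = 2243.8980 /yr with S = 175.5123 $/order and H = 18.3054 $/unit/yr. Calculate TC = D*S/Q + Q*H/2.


Ordering cost = D*S/Q = 453.7294
Holding cost = Q*H/2 = 7944.4347
TC = 453.7294 + 7944.4347 = 8398.1641

8398.1641 $/yr


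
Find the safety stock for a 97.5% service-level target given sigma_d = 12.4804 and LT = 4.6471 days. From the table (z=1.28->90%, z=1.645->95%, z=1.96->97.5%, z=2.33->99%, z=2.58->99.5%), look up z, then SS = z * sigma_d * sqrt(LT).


From the table, SL = 97.5% corresponds to z = 1.96
sqrt(LT) = sqrt(4.6471) = 2.1557
SS = 1.96 * 12.4804 * 2.1557 = 52.7322

52.7322 units


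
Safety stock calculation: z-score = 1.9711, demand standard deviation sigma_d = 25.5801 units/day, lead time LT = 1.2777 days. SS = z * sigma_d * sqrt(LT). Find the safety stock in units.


sqrt(LT) = sqrt(1.2777) = 1.1304
SS = 1.9711 * 25.5801 * 1.1304 = 56.9935

56.9935 units


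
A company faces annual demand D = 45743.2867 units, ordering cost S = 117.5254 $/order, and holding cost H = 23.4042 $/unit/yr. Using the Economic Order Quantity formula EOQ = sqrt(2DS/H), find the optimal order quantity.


2*D*S = 2 * 45743.2867 * 117.5254 = 10751996.1335
2*D*S/H = 459404.5570
EOQ = sqrt(459404.5570) = 677.7939

677.7939 units


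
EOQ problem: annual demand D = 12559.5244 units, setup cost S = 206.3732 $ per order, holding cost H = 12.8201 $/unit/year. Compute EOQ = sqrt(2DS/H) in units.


2*D*S = 2 * 12559.5244 * 206.3732 = 5183898.4818
2*D*S/H = 404357.1019
EOQ = sqrt(404357.1019) = 635.8908

635.8908 units


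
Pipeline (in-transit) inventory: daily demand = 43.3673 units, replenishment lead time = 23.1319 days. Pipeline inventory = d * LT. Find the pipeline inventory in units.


Pipeline = 43.3673 * 23.1319 = 1003.1680

1003.1680 units


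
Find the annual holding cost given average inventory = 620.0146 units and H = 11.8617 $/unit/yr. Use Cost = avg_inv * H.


Cost = 620.0146 * 11.8617 = 7354.4272

7354.4272 $/yr


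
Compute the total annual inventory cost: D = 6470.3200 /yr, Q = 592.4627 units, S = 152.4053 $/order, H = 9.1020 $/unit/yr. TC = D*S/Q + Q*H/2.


Ordering cost = D*S/Q = 1664.4272
Holding cost = Q*H/2 = 2696.2977
TC = 1664.4272 + 2696.2977 = 4360.7250

4360.7250 $/yr


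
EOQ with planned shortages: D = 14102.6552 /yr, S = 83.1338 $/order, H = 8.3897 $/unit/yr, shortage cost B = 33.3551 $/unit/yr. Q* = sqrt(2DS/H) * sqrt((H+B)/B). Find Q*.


sqrt(2DS/H) = 528.6656
sqrt((H+B)/B) = 1.1187
Q* = 528.6656 * 1.1187 = 591.4270

591.4270 units


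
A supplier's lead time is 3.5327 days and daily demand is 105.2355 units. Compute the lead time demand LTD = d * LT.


LTD = 105.2355 * 3.5327 = 371.7655

371.7655 units


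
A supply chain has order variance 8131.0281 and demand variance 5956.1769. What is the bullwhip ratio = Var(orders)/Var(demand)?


BW = 8131.0281 / 5956.1769 = 1.3651

1.3651


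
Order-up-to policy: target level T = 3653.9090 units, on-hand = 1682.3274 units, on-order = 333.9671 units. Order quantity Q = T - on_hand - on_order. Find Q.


Inventory position = OH + OO = 1682.3274 + 333.9671 = 2016.2945
Q = 3653.9090 - 2016.2945 = 1637.6145

1637.6145 units
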